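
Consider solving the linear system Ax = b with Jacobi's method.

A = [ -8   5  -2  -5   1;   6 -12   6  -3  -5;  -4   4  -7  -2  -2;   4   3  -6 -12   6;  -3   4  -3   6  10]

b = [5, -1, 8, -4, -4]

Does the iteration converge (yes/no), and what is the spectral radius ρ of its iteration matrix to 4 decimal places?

Split A = D + L + U, D = diag(-8, -12, -7, -12, 10).
Jacobi T = -D⁻¹(L+U): T[1,3] = -(-3)/(-12) = -0.2500; T[1,1] = 0.
  T[0,:] = [+0.0000  +0.6250  -0.2500  -0.6250  +0.1250]
  T[1,:] = [+0.5000  +0.0000  +0.5000  -0.2500  -0.4167]
  T[2,:] = [-0.5714  +0.5714  +0.0000  -0.2857  -0.2857]
  T[3,:] = [+0.3333  +0.2500  -0.5000  +0.0000  +0.5000]
  T[4,:] = [+0.3000  -0.4000  +0.3000  -0.6000  +0.0000]
|roots of det(T-λI)|: 1.1764, 0.7789, 0.7789, 0.6077, 0.0002.
ρ(T) = max|λ| = 1.1764; 1.1764 > 1, so it fails to converge.

no, ρ = 1.1764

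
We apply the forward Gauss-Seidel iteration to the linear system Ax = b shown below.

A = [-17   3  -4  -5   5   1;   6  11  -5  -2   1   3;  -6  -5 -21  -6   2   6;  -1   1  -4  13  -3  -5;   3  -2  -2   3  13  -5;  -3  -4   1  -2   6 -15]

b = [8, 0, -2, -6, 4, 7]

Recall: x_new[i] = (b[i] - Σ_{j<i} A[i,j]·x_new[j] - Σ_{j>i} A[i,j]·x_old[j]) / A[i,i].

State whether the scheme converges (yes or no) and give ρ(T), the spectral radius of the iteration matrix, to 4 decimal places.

Split A = D + L + U, D = diag(-17, 11, -21, 13, 13, -15).
GS T = -(D+L)⁻¹U: row 0 first, T[0,1] = -(3)/(-17) = +0.1765; later rows by forward substitution.
  T[0,:] = [+0.0000  +0.1765  -0.2353  -0.2941  +0.2941  +0.0588]
  T[1,:] = [+0.0000  -0.0963  +0.5829  +0.3422  -0.2513  -0.3048]
  T[2,:] = [+0.0000  -0.0275  -0.0716  -0.2832  +0.0710  +0.3415]
  T[3,:] = [+0.0000  +0.0125  -0.0850  -0.1361  +0.2946  +0.5177]
  T[4,:] = [+0.0000  -0.0627  +0.1526  +0.1084  -0.1636  +0.2572]
  T[5,:] = [+0.0000  -0.0382  -0.0408  +0.0102  -0.0918  +0.1262]
|roots of det(T-λI)|: 0.5560, 0.2953, 0.2953, 0.1805, 0.0465, 0.0000.
ρ(T) = max|λ| = 0.5560; 0.5560 < 1: convergent.

yes, ρ = 0.5560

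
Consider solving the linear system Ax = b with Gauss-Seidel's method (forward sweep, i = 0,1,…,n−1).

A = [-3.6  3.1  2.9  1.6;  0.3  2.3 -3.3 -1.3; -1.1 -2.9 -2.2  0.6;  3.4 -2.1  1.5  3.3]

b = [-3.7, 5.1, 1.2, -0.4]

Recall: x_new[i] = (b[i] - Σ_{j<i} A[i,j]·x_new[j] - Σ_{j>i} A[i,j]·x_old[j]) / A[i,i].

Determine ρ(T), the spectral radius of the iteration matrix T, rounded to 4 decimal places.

A = D + L + U where D = diag(-3.6, 2.3, -2.2, 3.3).
GS T = -(D+L)⁻¹U: row 0 first, T[0,2] = -(2.9)/(-3.6) = +0.8056; later rows by forward substitution.
  T[0,:] = [+0.0000  +0.8611  +0.8056  +0.4444]
  T[1,:] = [+0.0000  -0.1123  +1.3297  +0.5072]
  T[2,:] = [+0.0000  -0.2825  -2.1556  -0.6181]
  T[3,:] = [+0.0000  -0.8303  +0.9960  +0.1459]
|eigenvalues of T|: 1.3171, 0.5134, 0.5134, 0.0000.
ρ(T) = max|λ| = 1.3171; 1.3171 > 1: divergent.

1.3171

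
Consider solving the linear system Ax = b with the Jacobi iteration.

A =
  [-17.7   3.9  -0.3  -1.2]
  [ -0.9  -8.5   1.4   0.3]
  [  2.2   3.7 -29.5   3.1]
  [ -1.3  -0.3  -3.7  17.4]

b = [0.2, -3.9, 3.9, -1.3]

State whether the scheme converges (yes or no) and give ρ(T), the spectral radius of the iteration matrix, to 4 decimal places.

yes, ρ = 0.2298

Write A = D+L+U with D = diag(-17.7, -8.5, -29.5, 17.4).
Jacobi: T = -D⁻¹(L+U), T[2,1] = -(3.7)/(-29.5) = +0.1254; T[2,2] = 0.
  T[0,:] = [+0.0000  +0.2203  -0.0169  -0.0678]
  T[1,:] = [-0.1059  +0.0000  +0.1647  +0.0353]
  T[2,:] = [+0.0746  +0.1254  +0.0000  +0.1051]
  T[3,:] = [+0.0747  +0.0172  +0.2126  +0.0000]
eigenvalue magnitudes: 0.2298, 0.1778, 0.1721, 0.1721.
spectral radius ρ = 0.2298; 0.2298 < 1: convergent.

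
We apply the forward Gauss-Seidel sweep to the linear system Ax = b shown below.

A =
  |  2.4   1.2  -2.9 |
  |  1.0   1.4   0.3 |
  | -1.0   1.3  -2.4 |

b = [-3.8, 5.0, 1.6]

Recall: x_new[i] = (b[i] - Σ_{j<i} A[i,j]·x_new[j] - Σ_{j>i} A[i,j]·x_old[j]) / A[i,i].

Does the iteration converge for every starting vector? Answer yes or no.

Write A = D+L+U with D = diag(2.4, 1.4, -2.4).
Gauss-Seidel: T = -(D+L)⁻¹U, row 0 first, T[0,2] = -(-2.9)/(2.4) = +1.2083; later rows by forward substitution.
  T[0,:] = [+0.0000  -0.5000  +1.2083]
  T[1,:] = [+0.0000  +0.3571  -1.0774]
  T[2,:] = [+0.0000  +0.4018  -1.0871]
moduli |λ_i(T)| = 0.6625, 0.0674, 0.0000.
ρ = 0.6625; 0.6625 < 1: convergent.

yes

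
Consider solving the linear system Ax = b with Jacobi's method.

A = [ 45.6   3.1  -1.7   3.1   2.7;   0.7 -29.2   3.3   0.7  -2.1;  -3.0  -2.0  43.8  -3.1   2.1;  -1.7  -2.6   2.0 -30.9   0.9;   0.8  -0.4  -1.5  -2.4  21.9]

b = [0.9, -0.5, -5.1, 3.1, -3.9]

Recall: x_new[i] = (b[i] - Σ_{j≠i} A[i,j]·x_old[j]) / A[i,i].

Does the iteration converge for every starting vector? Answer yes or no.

yes

Diagonal D = diag(45.6, -29.2, 43.8, -30.9, 21.9); L, U strict lower/upper.
T_J = -D⁻¹(L+U): T[3,1] = -(-2.6)/(-30.9) = -0.0841; T[3,3] = 0.
  T[0,:] = [+0.0000  -0.0680  +0.0373  -0.0680  -0.0592]
  T[1,:] = [+0.0240  +0.0000  +0.1130  +0.0240  -0.0719]
  T[2,:] = [+0.0685  +0.0457  +0.0000  +0.0708  -0.0479]
  T[3,:] = [-0.0550  -0.0841  +0.0647  +0.0000  +0.0291]
  T[4,:] = [-0.0365  +0.0183  +0.0685  +0.1096  +0.0000]
|eigenvalues of T|: 0.1506, 0.1057, 0.0839, 0.0839, 0.0300.
ρ = 0.1506; 0.1506 < 1: convergent.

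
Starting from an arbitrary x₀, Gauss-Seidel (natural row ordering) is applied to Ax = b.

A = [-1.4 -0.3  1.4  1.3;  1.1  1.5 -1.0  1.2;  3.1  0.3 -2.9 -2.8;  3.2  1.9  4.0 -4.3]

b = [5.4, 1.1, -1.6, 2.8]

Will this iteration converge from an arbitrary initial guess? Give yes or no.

no

A = D + L + U where D = diag(-1.4, 1.5, -2.9, -4.3).
GS T = -(D+L)⁻¹U: row 0 first, T[0,3] = -(1.3)/(-1.4) = +0.9286; later rows by forward substitution.
  T[0,:] = [+0.0000 -0.2143 +1.0000 +0.9286]
  T[1,:] = [+0.0000 +0.1571 -0.0667 -1.4810]
  T[2,:] = [+0.0000 -0.2128 +1.0621 -0.1261]
  T[3,:] = [+0.0000 -0.2880 +1.7027 -0.0807]
|eigenvalues of T|: 1.3172, 0.2792, 0.2792, 0.0000.
spectral radius ρ = 1.3172; 1.3172 > 1: divergent.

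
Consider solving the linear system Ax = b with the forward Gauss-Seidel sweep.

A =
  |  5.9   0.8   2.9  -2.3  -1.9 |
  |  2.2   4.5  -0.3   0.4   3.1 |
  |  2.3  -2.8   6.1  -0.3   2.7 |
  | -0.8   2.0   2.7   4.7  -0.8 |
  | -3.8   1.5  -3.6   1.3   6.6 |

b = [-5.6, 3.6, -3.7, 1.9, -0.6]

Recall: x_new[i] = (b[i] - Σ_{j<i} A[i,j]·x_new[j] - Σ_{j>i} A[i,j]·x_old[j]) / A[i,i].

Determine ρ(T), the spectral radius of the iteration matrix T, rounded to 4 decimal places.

0.8906

Diagonal D = diag(5.9, 4.5, 6.1, 4.7, 6.6); L, U strict lower/upper.
GS T = -(D+L)⁻¹U: row 0 first, T[0,4] = -(-1.9)/(5.9) = +0.3220; later rows by forward substitution.
  T[0,:] = [+0.0000 -0.1356 -0.4915 +0.3898 +0.3220]
  T[1,:] = [+0.0000 +0.0663 +0.3070 -0.2795 -0.8463]
  T[2,:] = [+0.0000 +0.0816 +0.3262 -0.2261 -0.9525]
  T[3,:] = [+0.0000 -0.0981 -0.4017 +0.3152 +1.1324]
  T[4,:] = [+0.0000 -0.0293 -0.0957 +0.1026 -0.3648]
|λ(T)| sorted: 0.8906, 0.5484, 0.0098, 0.0091, 0.0000.
ρ = 0.8906; 0.8906 < 1, so it converges for any x₀.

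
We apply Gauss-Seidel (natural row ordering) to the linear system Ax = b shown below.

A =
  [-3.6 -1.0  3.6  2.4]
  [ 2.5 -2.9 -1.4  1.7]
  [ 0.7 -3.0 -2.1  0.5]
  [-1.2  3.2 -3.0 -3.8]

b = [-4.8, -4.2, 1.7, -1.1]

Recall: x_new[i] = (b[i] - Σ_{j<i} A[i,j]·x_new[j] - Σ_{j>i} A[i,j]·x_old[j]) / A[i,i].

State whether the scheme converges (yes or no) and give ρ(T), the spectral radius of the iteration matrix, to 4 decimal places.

A = D + L + U where D = diag(-3.6, -2.9, -2.1, -3.8).
GS T = -(D+L)⁻¹U: row 0 first, T[0,1] = -(-1)/(-3.6) = -0.2778; later rows by forward substitution.
  T[0,:] = [+0.0000, -0.2778, +1.0000, +0.6667]
  T[1,:] = [+0.0000, -0.2395, +0.3793, +1.1609]
  T[2,:] = [+0.0000, +0.2495, -0.2085, -1.1981]
  T[3,:] = [+0.0000, -0.3109, +0.1683, +1.7130]
eigenvalue magnitudes: 1.4341, 0.2037, 0.0345, 0.0000.
ρ(T) = max|λ| = 1.4341; 1.4341 > 1: divergent.

no, ρ = 1.4341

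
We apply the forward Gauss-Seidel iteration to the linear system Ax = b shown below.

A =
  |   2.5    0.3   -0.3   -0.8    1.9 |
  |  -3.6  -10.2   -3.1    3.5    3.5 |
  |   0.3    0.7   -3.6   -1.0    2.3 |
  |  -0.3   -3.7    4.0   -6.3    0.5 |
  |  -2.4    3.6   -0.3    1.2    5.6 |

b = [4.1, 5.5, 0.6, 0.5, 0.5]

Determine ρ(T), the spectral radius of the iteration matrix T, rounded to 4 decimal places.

0.8666

Let D = diag(2.5, -10.2, -3.6, -6.3, 5.6); L, U the strict triangles.
Gauss-Seidel: T = -(D+L)⁻¹U, row 0 first, T[0,3] = -(-0.8)/(2.5) = +0.3200; later rows by forward substitution.
  T[0,:] = [+0.0000, -0.1200, +0.1200, +0.3200, -0.7600]
  T[1,:] = [+0.0000, +0.0424, -0.3463, +0.2302, +0.6114]
  T[2,:] = [+0.0000, -0.0018, -0.0573, -0.2064, +0.6944]
  T[3,:] = [+0.0000, -0.0203, +0.1613, -0.2814, +0.1974]
  T[4,:] = [+0.0000, -0.0744, +0.2364, +0.0384, -0.7238]
|roots of det(T-λI)|: 0.8666, 0.1938, 0.0453, 0.0453, 0.0000.
ρ = 0.8666; 0.8666 < 1, so it converges for any x₀.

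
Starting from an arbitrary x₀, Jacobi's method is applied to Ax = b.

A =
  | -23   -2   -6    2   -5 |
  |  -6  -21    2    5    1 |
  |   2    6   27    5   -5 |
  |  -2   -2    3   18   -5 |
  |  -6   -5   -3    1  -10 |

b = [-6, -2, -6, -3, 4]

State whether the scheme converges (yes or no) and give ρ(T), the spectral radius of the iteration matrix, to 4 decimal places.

yes, ρ = 0.5467

Diagonal D = diag(-23, -21, 27, 18, -10); L, U strict lower/upper.
T_J = -D⁻¹(L+U): T[1,2] = -(2)/(-21) = +0.0952; T[1,1] = 0.
  T[0,:] = [+0.0000  -0.0870  -0.2609  +0.0870  -0.2174]
  T[1,:] = [-0.2857  +0.0000  +0.0952  +0.2381  +0.0476]
  T[2,:] = [-0.0741  -0.2222  +0.0000  -0.1852  +0.1852]
  T[3,:] = [+0.1111  +0.1111  -0.1667  +0.0000  +0.2778]
  T[4,:] = [-0.6000  -0.5000  -0.3000  +0.1000  +0.0000]
|eigenvalues of T|: 0.5467, 0.3069, 0.3069, 0.1669, 0.1669.
ρ(T) = max|λ| = 0.5467; 0.5467 < 1: convergent.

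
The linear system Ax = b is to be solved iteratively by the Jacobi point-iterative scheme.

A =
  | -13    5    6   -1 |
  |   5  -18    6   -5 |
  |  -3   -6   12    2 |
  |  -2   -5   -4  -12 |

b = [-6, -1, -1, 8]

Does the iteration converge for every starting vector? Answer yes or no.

yes

Write A = D+L+U with D = diag(-13, -18, 12, -12).
Jacobi: T = -D⁻¹(L+U), T[0,1] = -(5)/(-13) = +0.3846; T[0,0] = 0.
  T[0,:] = [+0.0000 +0.3846 +0.4615 -0.0769]
  T[1,:] = [+0.2778 +0.0000 +0.3333 -0.2778]
  T[2,:] = [+0.2500 +0.5000 +0.0000 -0.1667]
  T[3,:] = [-0.1667 -0.4167 -0.3333 +0.0000]
eigenvalue magnitudes: 0.9089, 0.4029, 0.4029, 0.1142.
spectral radius ρ = 0.9089; 0.9089 < 1: convergent.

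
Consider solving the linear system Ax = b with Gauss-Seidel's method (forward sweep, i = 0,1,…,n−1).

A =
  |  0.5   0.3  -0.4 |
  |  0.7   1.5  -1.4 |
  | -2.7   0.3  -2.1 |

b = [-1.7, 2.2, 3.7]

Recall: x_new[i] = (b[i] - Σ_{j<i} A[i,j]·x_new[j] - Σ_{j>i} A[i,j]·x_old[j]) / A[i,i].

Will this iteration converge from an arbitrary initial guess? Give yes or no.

Split A = D + L + U, D = diag(0.5, 1.5, -2.1).
T_GS = -(D+L)⁻¹U: row 0 first, T[0,1] = -(0.3)/(0.5) = -0.6000; later rows by forward substitution.
  T[0,:] = [+0.0000 -0.6000 +0.8000]
  T[1,:] = [+0.0000 +0.2800 +0.5600]
  T[2,:] = [+0.0000 +0.8114 -0.9486]
|eigenvalues of T|: 1.2463, 0.5777, 0.0000.
ρ = 1.2463; 1.2463 > 1 ⇒ diverges.

no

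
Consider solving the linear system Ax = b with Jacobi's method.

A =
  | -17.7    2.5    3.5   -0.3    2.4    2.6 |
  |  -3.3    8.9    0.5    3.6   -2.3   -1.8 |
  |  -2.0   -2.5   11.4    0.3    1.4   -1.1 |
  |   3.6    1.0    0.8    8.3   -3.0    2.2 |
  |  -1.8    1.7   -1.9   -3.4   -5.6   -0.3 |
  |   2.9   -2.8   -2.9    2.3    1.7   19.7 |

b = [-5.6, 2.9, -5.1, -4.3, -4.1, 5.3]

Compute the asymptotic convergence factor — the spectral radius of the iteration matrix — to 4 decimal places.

A = D + L + U where D = diag(-17.7, 8.9, 11.4, 8.3, -5.6, 19.7).
T_J = -D⁻¹(L+U): T[1,5] = -(-1.8)/(8.9) = +0.2022; T[1,1] = 0.
  T[0,:] = [+0.0000, +0.1412, +0.1977, -0.0169, +0.1356, +0.1469]
  T[1,:] = [+0.3708, +0.0000, -0.0562, -0.4045, +0.2584, +0.2022]
  T[2,:] = [+0.1754, +0.2193, +0.0000, -0.0263, -0.1228, +0.0965]
  T[3,:] = [-0.4337, -0.1205, -0.0964, +0.0000, +0.3614, -0.2651]
  T[4,:] = [-0.3214, +0.3036, -0.3393, -0.6071, +0.0000, -0.0536]
  T[5,:] = [-0.1472, +0.1421, +0.1472, -0.1168, -0.0863, +0.0000]
moduli |λ_i(T)| = 0.5933, 0.4021, 0.4021, 0.2512, 0.2512, 0.1927.
ρ(T) = max|λ| = 0.5933; 0.5933 < 1: convergent.

0.5933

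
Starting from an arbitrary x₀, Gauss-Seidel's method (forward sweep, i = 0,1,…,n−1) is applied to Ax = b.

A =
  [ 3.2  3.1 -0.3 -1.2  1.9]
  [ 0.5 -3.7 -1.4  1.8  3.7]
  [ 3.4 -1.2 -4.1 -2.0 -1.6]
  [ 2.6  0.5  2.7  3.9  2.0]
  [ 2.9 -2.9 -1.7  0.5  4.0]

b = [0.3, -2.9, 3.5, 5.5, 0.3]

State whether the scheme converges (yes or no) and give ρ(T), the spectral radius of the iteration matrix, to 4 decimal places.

no, ρ = 1.4260

Diagonal D = diag(3.2, -3.7, -4.1, 3.9, 4); L, U strict lower/upper.
T_GS = -(D+L)⁻¹U: row 0 first, T[0,4] = -(1.9)/(3.2) = -0.5938; later rows by forward substitution.
  T[0,:] = [+0.0000  -0.9687  +0.0938  +0.3750  -0.5938]
  T[1,:] = [+0.0000  -0.1309  -0.3657  +0.5372  +0.9198]
  T[2,:] = [+0.0000  -0.7650  +0.1848  -0.3340  -1.1518]
  T[3,:] = [+0.0000  +1.1923  -0.1435  -0.0876  +0.5625]
  T[4,:] = [+0.0000  +0.1333  -0.2366  -0.0135  +0.5375]
|roots of det(T-λI)|: 1.4260, 0.9629, 0.2413, 0.2006, 0.0000.
spectral radius ρ = 1.4260; 1.4260 > 1 ⇒ diverges.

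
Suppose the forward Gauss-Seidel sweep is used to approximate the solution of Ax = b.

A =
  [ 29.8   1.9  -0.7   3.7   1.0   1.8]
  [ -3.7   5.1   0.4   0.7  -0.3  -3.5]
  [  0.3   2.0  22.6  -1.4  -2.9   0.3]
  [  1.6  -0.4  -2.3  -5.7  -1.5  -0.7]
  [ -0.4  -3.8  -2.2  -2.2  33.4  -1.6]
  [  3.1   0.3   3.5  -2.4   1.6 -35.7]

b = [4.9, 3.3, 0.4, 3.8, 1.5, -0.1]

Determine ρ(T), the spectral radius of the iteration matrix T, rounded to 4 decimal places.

Split A = D + L + U, D = diag(29.8, 5.1, 22.6, -5.7, 33.4, -35.7).
Gauss-Seidel: T = -(D+L)⁻¹U, row 0 first, T[0,4] = -(1)/(29.8) = -0.0336; later rows by forward substitution.
  T[0,:] = [+0.0000  -0.0638  +0.0235  -0.1242  -0.0336  -0.0604]
  T[1,:] = [+0.0000  -0.0463  -0.0614  -0.2273  +0.0345  +0.6425]
  T[2,:] = [+0.0000  +0.0049  +0.0051  +0.0837  +0.1257  -0.0693]
  T[3,:] = [+0.0000  -0.0166  +0.0088  -0.0527  -0.3257  -0.1569]
  T[4,:] = [+0.0000  -0.0068  -0.0058  -0.0253  -0.0097  +0.1054]
  T[5,:] = [+0.0000  -0.0046  +0.0012  -0.0021  +0.0312  +0.0086]
|eigenvalues of T|: 0.1534, 0.0635, 0.0635, 0.0368, 0.0149, 0.0000.
spectral radius ρ = 0.1534; 0.1534 < 1 ⇒ converges.

0.1534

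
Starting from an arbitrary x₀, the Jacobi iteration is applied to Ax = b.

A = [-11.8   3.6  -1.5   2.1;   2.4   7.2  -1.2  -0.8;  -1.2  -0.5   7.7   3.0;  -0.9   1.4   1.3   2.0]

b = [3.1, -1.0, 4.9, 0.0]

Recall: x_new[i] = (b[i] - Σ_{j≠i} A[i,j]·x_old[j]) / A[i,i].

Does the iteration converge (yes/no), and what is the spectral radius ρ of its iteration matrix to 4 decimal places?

yes, ρ = 0.6186

Write A = D+L+U with D = diag(-11.8, 7.2, 7.7, 2).
T_J = -D⁻¹(L+U): T[2,0] = -(-1.2)/(7.7) = +0.1558; T[2,2] = 0.
  T[0,:] = [+0.0000  +0.3051  -0.1271  +0.1780]
  T[1,:] = [-0.3333  +0.0000  +0.1667  +0.1111]
  T[2,:] = [+0.1558  +0.0649  +0.0000  -0.3896]
  T[3,:] = [+0.4500  -0.7000  -0.6500  +0.0000]
|λ(T)| sorted: 0.6186, 0.3844, 0.3844, 0.2342.
ρ(T) = max|λ| = 0.6186; 0.6186 < 1: convergent.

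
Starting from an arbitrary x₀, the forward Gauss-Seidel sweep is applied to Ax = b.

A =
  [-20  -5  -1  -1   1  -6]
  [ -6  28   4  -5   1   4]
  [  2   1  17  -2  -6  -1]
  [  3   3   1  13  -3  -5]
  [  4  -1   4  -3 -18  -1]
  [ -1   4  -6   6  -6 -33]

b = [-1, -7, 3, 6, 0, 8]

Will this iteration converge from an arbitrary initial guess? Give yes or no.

yes

Let D = diag(-20, 28, 17, 13, -18, -33); L, U the strict triangles.
Gauss-Seidel: T = -(D+L)⁻¹U, row 0 first, T[0,1] = -(-5)/(-20) = -0.2500; later rows by forward substitution.
  T[0,:] = [+0.0000, -0.2500, -0.0500, -0.0500, +0.0500, -0.3000]
  T[1,:] = [+0.0000, -0.0536, -0.1536, +0.1679, -0.0250, -0.2071]
  T[2,:] = [+0.0000, +0.0326, +0.0149, +0.1137, +0.3485, +0.1063]
  T[3,:] = [+0.0000, +0.0676, +0.0458, -0.0359, +0.1982, +0.4935]
  T[4,:] = [+0.0000, -0.0566, -0.0069, +0.0108, +0.0569, -0.1693]
  T[5,:] = [+0.0000, +0.0177, -0.0102, -0.0073, -0.0422, +0.0852]
|λ(T)| sorted: 0.1866, 0.1417, 0.0948, 0.0948, 0.0069, 0.0000.
ρ(T) = max|λ| = 0.1866; 0.1866 < 1, so it converges for any x₀.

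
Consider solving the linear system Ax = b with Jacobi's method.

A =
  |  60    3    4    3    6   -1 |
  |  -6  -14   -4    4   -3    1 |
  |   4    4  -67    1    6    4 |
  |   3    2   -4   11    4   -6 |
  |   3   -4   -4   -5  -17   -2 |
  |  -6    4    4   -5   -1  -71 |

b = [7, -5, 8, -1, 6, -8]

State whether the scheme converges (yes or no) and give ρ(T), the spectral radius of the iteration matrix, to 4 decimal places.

A = D + L + U where D = diag(60, -14, -67, 11, -17, -71).
Jacobi: T = -D⁻¹(L+U), T[0,1] = -(3)/(60) = -0.0500; T[0,0] = 0.
  T[0,:] = [+0.0000  -0.0500  -0.0667  -0.0500  -0.1000  +0.0167]
  T[1,:] = [-0.4286  +0.0000  -0.2857  +0.2857  -0.2143  +0.0714]
  T[2,:] = [+0.0597  +0.0597  +0.0000  +0.0149  +0.0896  +0.0597]
  T[3,:] = [-0.2727  -0.1818  +0.3636  +0.0000  -0.3636  +0.5455]
  T[4,:] = [+0.1765  -0.2353  -0.2353  -0.2941  +0.0000  -0.1176]
  T[5,:] = [-0.0845  +0.0563  +0.0563  -0.0704  -0.0141  +0.0000]
|λ(T)| sorted: 0.3576, 0.2880, 0.2880, 0.2106, 0.2106, 0.1196.
ρ = 0.3576; 0.3576 < 1: convergent.

yes, ρ = 0.3576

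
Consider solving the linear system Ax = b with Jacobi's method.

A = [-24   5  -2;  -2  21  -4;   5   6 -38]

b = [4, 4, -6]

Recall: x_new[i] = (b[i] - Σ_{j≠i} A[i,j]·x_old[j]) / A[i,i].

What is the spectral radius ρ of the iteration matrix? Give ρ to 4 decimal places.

Diagonal D = diag(-24, 21, -38); L, U strict lower/upper.
T_J = -D⁻¹(L+U): T[1,2] = -(-4)/(21) = +0.1905; T[1,1] = 0.
  T[0,:] = [+0.0000, +0.2083, -0.0833]
  T[1,:] = [+0.0952, +0.0000, +0.1905]
  T[2,:] = [+0.1316, +0.1579, +0.0000]
moduli |λ_i(T)| = 0.2361, 0.1296, 0.1296.
spectral radius ρ = 0.2361; 0.2361 < 1: convergent.

0.2361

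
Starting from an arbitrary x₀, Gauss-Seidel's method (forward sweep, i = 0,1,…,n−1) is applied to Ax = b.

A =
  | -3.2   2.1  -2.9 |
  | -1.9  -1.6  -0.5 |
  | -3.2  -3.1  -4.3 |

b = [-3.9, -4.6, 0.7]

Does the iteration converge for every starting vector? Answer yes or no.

Write A = D+L+U with D = diag(-3.2, -1.6, -4.3).
T_GS = -(D+L)⁻¹U: row 0 first, T[0,1] = -(2.1)/(-3.2) = +0.6562; later rows by forward substitution.
  T[0,:] = [+0.0000 +0.6562 -0.9062]
  T[1,:] = [+0.0000 -0.7793 +0.7637]
  T[2,:] = [+0.0000 +0.0734 +0.1239]
|roots of det(T-λI)|: 0.8376, 0.1822, 0.0000.
ρ(T) = max|λ| = 0.8376; 0.8376 < 1, so it converges for any x₀.

yes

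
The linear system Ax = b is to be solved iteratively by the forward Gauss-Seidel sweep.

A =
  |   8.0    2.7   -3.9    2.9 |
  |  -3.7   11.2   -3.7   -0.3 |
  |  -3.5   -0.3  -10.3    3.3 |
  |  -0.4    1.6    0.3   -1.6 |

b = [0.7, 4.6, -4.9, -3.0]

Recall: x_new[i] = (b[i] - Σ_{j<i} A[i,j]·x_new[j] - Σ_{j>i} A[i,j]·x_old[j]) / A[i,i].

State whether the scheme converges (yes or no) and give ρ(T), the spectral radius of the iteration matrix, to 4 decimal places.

yes, ρ = 0.5600

A = D + L + U where D = diag(8, 11.2, -10.3, -1.6).
T_GS = -(D+L)⁻¹U: row 0 first, T[0,2] = -(-3.9)/(8) = +0.4875; later rows by forward substitution.
  T[0,:] = [+0.0000, -0.3375, +0.4875, -0.3625]
  T[1,:] = [+0.0000, -0.1115, +0.4914, -0.0930]
  T[2,:] = [+0.0000, +0.1179, -0.1800, +0.4463]
  T[3,:] = [+0.0000, -0.0050, +0.3358, +0.0813]
moduli |λ_i(T)| = 0.5600, 0.3907, 0.0408, 0.0000.
ρ(T) = max|λ| = 0.5600; 0.5600 < 1: convergent.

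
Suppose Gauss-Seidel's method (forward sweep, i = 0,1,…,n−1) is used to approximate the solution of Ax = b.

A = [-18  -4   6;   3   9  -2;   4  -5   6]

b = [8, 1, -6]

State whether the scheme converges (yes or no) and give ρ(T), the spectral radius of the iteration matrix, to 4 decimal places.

Write A = D+L+U with D = diag(-18, 9, 6).
T_GS = -(D+L)⁻¹U: row 0 first, T[0,2] = -(6)/(-18) = +0.3333; later rows by forward substitution.
  T[0,:] = [+0.0000  -0.2222  +0.3333]
  T[1,:] = [+0.0000  +0.0741  +0.1111]
  T[2,:] = [+0.0000  +0.2099  -0.1296]
eigenvalue magnitudes: 0.2113, 0.1558, 0.0000.
spectral radius ρ = 0.2113; 0.2113 < 1: convergent.

yes, ρ = 0.2113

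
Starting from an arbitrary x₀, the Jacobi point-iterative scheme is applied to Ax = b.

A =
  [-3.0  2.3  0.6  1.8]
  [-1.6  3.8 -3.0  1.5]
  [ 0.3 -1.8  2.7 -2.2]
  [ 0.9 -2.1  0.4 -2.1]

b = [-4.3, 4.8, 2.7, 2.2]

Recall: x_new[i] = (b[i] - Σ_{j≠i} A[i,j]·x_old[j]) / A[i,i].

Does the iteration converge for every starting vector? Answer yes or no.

Split A = D + L + U, D = diag(-3, 3.8, 2.7, -2.1).
Jacobi: T = -D⁻¹(L+U), T[3,2] = -(0.4)/(-2.1) = +0.1905; T[3,3] = 0.
  T[0,:] = [+0.0000 +0.7667 +0.2000 +0.6000]
  T[1,:] = [+0.4211 +0.0000 +0.7895 -0.3947]
  T[2,:] = [-0.1111 +0.6667 +0.0000 +0.8148]
  T[3,:] = [+0.4286 -1.0000 +0.1905 +0.0000]
|eigenvalues of T|: 1.5246, 0.7983, 0.7983, 0.0357.
ρ = 1.5246; 1.5246 > 1, so it fails to converge.

no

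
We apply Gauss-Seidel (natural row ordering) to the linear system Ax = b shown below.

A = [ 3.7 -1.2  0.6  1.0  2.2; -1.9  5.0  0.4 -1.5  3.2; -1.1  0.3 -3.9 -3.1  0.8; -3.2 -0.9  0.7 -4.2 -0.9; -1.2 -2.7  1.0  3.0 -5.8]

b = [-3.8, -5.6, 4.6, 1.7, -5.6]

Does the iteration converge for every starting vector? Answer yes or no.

Diagonal D = diag(3.7, 5, -3.9, -4.2, -5.8); L, U strict lower/upper.
GS T = -(D+L)⁻¹U: row 0 first, T[0,4] = -(2.2)/(3.7) = -0.5946; later rows by forward substitution.
  T[0,:] = [+0.0000  +0.3243  -0.1622  -0.2703  -0.5946]
  T[1,:] = [+0.0000  +0.1232  -0.1416  +0.1973  -0.8659]
  T[2,:] = [+0.0000  -0.0820  +0.0348  -0.7035  +0.3062]
  T[3,:] = [+0.0000  -0.2872  +0.1597  +0.0464  +0.4753]
  T[4,:] = [+0.0000  -0.2872  +0.1881  -0.1332  +0.8248]
|λ(T)| sorted: 0.9285, 0.1168, 0.1168, 0.0722, 0.0000.
ρ(T) = max|λ| = 0.9285; 0.9285 < 1 ⇒ converges.

yes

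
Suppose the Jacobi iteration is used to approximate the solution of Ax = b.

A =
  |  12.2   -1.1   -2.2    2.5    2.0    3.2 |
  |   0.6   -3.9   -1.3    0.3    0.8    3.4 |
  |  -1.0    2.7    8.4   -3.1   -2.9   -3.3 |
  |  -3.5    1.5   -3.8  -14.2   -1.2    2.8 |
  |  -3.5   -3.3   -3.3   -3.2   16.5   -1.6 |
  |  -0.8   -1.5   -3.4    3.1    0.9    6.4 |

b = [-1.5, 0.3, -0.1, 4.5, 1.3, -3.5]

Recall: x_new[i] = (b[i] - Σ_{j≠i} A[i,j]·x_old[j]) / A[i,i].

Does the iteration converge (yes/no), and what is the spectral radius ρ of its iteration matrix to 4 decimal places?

yes, ρ = 0.8990

Split A = D + L + U, D = diag(12.2, -3.9, 8.4, -14.2, 16.5, 6.4).
Jacobi T = -D⁻¹(L+U): T[1,0] = -(0.6)/(-3.9) = +0.1538; T[1,1] = 0.
  T[0,:] = [+0.0000, +0.0902, +0.1803, -0.2049, -0.1639, -0.2623]
  T[1,:] = [+0.1538, +0.0000, -0.3333, +0.0769, +0.2051, +0.8718]
  T[2,:] = [+0.1190, -0.3214, +0.0000, +0.3690, +0.3452, +0.3929]
  T[3,:] = [-0.2465, +0.1056, -0.2676, +0.0000, -0.0845, +0.1972]
  T[4,:] = [+0.2121, +0.2000, +0.2000, +0.1939, +0.0000, +0.0970]
  T[5,:] = [+0.1250, +0.2344, +0.5312, -0.4844, -0.1406, +0.0000]
eigenvalue magnitudes: 0.8990, 0.4194, 0.3893, 0.3893, 0.1225, 0.1225.
ρ = 0.8990; 0.8990 < 1 ⇒ converges.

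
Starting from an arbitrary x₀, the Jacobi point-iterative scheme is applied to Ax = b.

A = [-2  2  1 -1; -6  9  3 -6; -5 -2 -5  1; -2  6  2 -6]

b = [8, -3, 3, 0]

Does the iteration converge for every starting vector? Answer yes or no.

no

Split A = D + L + U, D = diag(-2, 9, -5, -6).
Jacobi: T = -D⁻¹(L+U), T[2,0] = -(-5)/(-5) = -1.0000; T[2,2] = 0.
  T[0,:] = [+0.0000, +1.0000, +0.5000, -0.5000]
  T[1,:] = [+0.6667, +0.0000, -0.3333, +0.6667]
  T[2,:] = [-1.0000, -0.4000, +0.0000, +0.2000]
  T[3,:] = [-0.3333, +1.0000, +0.3333, +0.0000]
eigenvalue magnitudes: 1.2411, 0.9256, 0.2199, 0.2199.
ρ(T) = max|λ| = 1.2411; 1.2411 > 1: divergent.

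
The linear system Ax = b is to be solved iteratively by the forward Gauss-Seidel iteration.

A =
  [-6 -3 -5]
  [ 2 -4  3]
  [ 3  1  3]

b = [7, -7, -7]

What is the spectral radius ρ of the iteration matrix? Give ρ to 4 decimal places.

Let D = diag(-6, -4, 3); L, U the strict triangles.
T_GS = -(D+L)⁻¹U: row 0 first, T[0,1] = -(-3)/(-6) = -0.5000; later rows by forward substitution.
  T[0,:] = [+0.0000  -0.5000  -0.8333]
  T[1,:] = [+0.0000  -0.2500  +0.3333]
  T[2,:] = [+0.0000  +0.5833  +0.7222]
|λ(T)| sorted: 0.8924, 0.4202, 0.0000.
ρ(T) = max|λ| = 0.8924; 0.8924 < 1: convergent.

0.8924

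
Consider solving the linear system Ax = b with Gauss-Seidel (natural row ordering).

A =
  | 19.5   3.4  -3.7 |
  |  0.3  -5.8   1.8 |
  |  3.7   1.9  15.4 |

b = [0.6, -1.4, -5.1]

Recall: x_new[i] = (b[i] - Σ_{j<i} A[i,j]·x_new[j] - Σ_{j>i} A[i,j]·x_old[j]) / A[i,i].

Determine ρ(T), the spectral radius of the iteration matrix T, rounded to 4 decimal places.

Write A = D+L+U with D = diag(19.5, -5.8, 15.4).
T_GS = -(D+L)⁻¹U: row 0 first, T[0,2] = -(-3.7)/(19.5) = +0.1897; later rows by forward substitution.
  T[0,:] = [+0.0000 -0.1744 +0.1897]
  T[1,:] = [+0.0000 -0.0090 +0.3202]
  T[2,:] = [+0.0000 +0.0430 -0.0851]
|eigenvalues of T|: 0.1704, 0.0763, 0.0000.
ρ = 0.1704; 0.1704 < 1 ⇒ converges.

0.1704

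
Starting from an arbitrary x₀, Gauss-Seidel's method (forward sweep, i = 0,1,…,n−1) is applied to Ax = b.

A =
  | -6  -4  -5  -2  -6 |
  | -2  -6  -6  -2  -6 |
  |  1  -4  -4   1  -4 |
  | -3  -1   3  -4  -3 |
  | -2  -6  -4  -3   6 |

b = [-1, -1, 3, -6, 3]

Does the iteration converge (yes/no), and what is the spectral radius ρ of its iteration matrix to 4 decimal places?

no, ρ = 1.6609

Let D = diag(-6, -6, -4, -4, 6); L, U the strict triangles.
T_GS = -(D+L)⁻¹U: row 0 first, T[0,3] = -(-2)/(-6) = -0.3333; later rows by forward substitution.
  T[0,:] = [+0.0000, -0.6667, -0.8333, -0.3333, -1.0000]
  T[1,:] = [+0.0000, +0.2222, -0.7222, -0.2222, -0.6667]
  T[2,:] = [+0.0000, -0.3889, +0.5139, +0.3889, -0.5833]
  T[3,:] = [+0.0000, +0.1528, +1.1910, +0.5972, -0.2708]
  T[4,:] = [+0.0000, -0.1829, -0.0619, +0.2245, -1.5243]
|λ(T)| sorted: 1.6609, 1.3398, 0.2166, 0.0865, 0.0000.
spectral radius ρ = 1.6609; 1.6609 > 1: divergent.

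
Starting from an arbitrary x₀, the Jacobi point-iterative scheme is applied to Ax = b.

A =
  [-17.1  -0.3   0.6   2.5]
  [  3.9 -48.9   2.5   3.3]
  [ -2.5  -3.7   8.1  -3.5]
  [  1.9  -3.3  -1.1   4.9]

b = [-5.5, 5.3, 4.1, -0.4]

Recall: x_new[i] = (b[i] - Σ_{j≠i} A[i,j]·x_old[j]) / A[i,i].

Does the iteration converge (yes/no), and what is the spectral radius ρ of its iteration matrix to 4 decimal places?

A = D + L + U where D = diag(-17.1, -48.9, 8.1, 4.9).
Jacobi: T = -D⁻¹(L+U), T[1,3] = -(3.3)/(-48.9) = +0.0675; T[1,1] = 0.
  T[0,:] = [+0.0000  -0.0175  +0.0351  +0.1462]
  T[1,:] = [+0.0798  +0.0000  +0.0511  +0.0675]
  T[2,:] = [+0.3086  +0.4568  +0.0000  +0.4321]
  T[3,:] = [-0.3878  +0.6735  +0.2245  +0.0000]
eigenvalue magnitudes: 0.4630, 0.2116, 0.2065, 0.2065.
spectral radius ρ = 0.4630; 0.4630 < 1, so it converges for any x₀.

yes, ρ = 0.4630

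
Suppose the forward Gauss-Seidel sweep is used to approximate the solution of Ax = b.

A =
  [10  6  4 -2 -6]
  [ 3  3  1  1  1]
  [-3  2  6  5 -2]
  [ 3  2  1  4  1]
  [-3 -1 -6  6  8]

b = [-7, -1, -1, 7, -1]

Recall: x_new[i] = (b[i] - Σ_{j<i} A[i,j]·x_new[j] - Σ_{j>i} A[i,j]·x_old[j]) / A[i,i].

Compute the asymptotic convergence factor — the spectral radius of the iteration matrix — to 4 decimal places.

A = D + L + U where D = diag(10, 3, 6, 4, 8).
Gauss-Seidel: T = -(D+L)⁻¹U, row 0 first, T[0,3] = -(-2)/(10) = +0.2000; later rows by forward substitution.
  T[0,:] = [+0.0000 -0.6000 -0.4000 +0.2000 +0.6000]
  T[1,:] = [+0.0000 +0.6000 +0.0667 -0.5333 -0.9333]
  T[2,:] = [+0.0000 -0.5000 -0.2222 -0.5556 +0.9444]
  T[3,:] = [+0.0000 +0.2750 +0.3222 +0.2556 -0.4694]
  T[4,:] = [+0.0000 -0.7313 -0.5500 -0.6000 +1.1688]
|eigenvalues of T|: 1.4583, 0.3832, 0.3832, 0.0730, 0.0000.
ρ = 1.4583; 1.4583 > 1: divergent.

1.4583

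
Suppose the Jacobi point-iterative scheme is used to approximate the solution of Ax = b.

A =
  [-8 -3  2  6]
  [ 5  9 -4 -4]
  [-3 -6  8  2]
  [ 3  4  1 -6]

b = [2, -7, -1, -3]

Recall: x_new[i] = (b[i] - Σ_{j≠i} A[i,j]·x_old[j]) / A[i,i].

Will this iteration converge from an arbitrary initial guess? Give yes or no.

Diagonal D = diag(-8, 9, 8, -6); L, U strict lower/upper.
Jacobi: T = -D⁻¹(L+U), T[0,2] = -(2)/(-8) = +0.2500; T[0,0] = 0.
  T[0,:] = [+0.0000, -0.3750, +0.2500, +0.7500]
  T[1,:] = [-0.5556, +0.0000, +0.4444, +0.4444]
  T[2,:] = [+0.3750, +0.7500, +0.0000, -0.2500]
  T[3,:] = [+0.5000, +0.6667, +0.1667, +0.0000]
|λ(T)| sorted: 1.2864, 0.6878, 0.6878, 0.0618.
spectral radius ρ = 1.2864; 1.2864 > 1 ⇒ diverges.

no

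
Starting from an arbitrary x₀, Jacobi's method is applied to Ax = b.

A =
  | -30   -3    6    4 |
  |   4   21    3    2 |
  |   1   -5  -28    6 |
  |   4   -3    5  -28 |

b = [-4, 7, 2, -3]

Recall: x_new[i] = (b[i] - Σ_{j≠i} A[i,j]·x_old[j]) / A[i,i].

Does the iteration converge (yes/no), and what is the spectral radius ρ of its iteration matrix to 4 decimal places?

Let D = diag(-30, 21, -28, -28); L, U the strict triangles.
Jacobi T = -D⁻¹(L+U): T[2,1] = -(-5)/(-28) = -0.1786; T[2,2] = 0.
  T[0,:] = [+0.0000, -0.1000, +0.2000, +0.1333]
  T[1,:] = [-0.1905, +0.0000, -0.1429, -0.0952]
  T[2,:] = [+0.0357, -0.1786, +0.0000, +0.2143]
  T[3,:] = [+0.1429, -0.1071, +0.1786, +0.0000]
|eigenvalues of T|: 0.4296, 0.1677, 0.1677, 0.1203.
ρ(T) = max|λ| = 0.4296; 0.4296 < 1 ⇒ converges.

yes, ρ = 0.4296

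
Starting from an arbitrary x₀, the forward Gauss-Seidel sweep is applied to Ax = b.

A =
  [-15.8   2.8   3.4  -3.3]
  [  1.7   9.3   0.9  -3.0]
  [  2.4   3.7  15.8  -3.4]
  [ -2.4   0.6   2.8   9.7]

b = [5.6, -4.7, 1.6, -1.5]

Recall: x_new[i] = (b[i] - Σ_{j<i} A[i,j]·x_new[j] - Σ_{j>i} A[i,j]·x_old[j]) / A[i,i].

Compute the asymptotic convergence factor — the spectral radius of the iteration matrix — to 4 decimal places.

A = D + L + U where D = diag(-15.8, 9.3, 15.8, 9.7).
T_GS = -(D+L)⁻¹U: row 0 first, T[0,3] = -(-3.3)/(-15.8) = -0.2089; later rows by forward substitution.
  T[0,:] = [+0.0000  +0.1772  +0.2152  -0.2089]
  T[1,:] = [+0.0000  -0.0324  -0.1361  +0.3608]
  T[2,:] = [+0.0000  -0.0193  -0.0008  +0.1624]
  T[3,:] = [+0.0000  +0.0514  +0.0619  -0.1209]
eigenvalue magnitudes: 0.2682, 0.0583, 0.0583, 0.0000.
spectral radius ρ = 0.2682; 0.2682 < 1 ⇒ converges.

0.2682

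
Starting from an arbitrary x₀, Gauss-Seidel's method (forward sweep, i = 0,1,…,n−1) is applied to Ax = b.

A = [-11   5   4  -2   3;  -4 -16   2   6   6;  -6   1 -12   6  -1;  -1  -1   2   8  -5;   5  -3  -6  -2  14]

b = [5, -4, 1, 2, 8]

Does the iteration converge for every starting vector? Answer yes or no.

Let D = diag(-11, -16, -12, 8, 14); L, U the strict triangles.
T_GS = -(D+L)⁻¹U: row 0 first, T[0,3] = -(-2)/(-11) = -0.1818; later rows by forward substitution.
  T[0,:] = [+0.0000  +0.4545  +0.3636  -0.1818  +0.2727]
  T[1,:] = [+0.0000  -0.1136  +0.0341  +0.4205  +0.3068]
  T[2,:] = [+0.0000  -0.2367  -0.1790  +0.6259  -0.1941]
  T[3,:] = [+0.0000  +0.1018  +0.0945  -0.1267  +0.7460]
  T[4,:] = [+0.0000  -0.2736  -0.1858  +0.4052  -0.0083]
|eigenvalues of T|: 0.8572, 0.3365, 0.3365, 0.0653, 0.0000.
ρ = 0.8572; 0.8572 < 1 ⇒ converges.

yes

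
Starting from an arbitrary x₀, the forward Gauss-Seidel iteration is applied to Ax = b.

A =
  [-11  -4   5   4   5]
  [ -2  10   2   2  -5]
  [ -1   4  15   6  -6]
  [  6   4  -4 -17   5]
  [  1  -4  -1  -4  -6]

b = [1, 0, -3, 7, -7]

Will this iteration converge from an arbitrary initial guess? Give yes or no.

yes

Diagonal D = diag(-11, 10, 15, -17, -6); L, U strict lower/upper.
Gauss-Seidel: T = -(D+L)⁻¹U, row 0 first, T[0,4] = -(5)/(-11) = +0.4545; later rows by forward substitution.
  T[0,:] = [+0.0000, -0.3636, +0.4545, +0.3636, +0.4545]
  T[1,:] = [+0.0000, -0.0727, -0.1091, -0.1273, +0.5909]
  T[2,:] = [+0.0000, -0.0048, +0.0594, -0.3418, +0.2727]
  T[3,:] = [+0.0000, -0.1443, +0.1208, +0.1788, +0.5294]
  T[4,:] = [+0.0000, +0.0849, +0.0581, +0.0832, -0.7166]
|eigenvalues of T|: 0.8701, 0.2689, 0.2689, 0.0227, 0.0000.
ρ(T) = max|λ| = 0.8701; 0.8701 < 1 ⇒ converges.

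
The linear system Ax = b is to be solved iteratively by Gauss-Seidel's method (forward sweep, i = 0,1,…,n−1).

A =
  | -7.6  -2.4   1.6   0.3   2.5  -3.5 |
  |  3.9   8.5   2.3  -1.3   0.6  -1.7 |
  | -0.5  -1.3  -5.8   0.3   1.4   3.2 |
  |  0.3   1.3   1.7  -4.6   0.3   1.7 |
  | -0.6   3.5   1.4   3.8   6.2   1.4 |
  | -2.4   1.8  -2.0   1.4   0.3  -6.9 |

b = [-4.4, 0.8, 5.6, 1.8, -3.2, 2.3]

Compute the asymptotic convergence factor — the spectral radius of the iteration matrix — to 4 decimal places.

0.7632

Write A = D+L+U with D = diag(-7.6, 8.5, -5.8, -4.6, 6.2, -6.9).
Gauss-Seidel: T = -(D+L)⁻¹U, row 0 first, T[0,3] = -(0.3)/(-7.6) = +0.0395; later rows by forward substitution.
  T[0,:] = [+0.0000, -0.3158, +0.2105, +0.0395, +0.3289, -0.4605]
  T[1,:] = [+0.0000, +0.1449, -0.3672, +0.1348, -0.2215, +0.4113]
  T[2,:] = [+0.0000, -0.0053, +0.0642, +0.0181, +0.2627, +0.4992]
  T[3,:] = [+0.0000, +0.0184, -0.0663, +0.0474, +0.1211, +0.6403]
  T[4,:] = [+0.0000, -0.1225, +0.2538, -0.1054, +0.0233, -1.0077]
  T[5,:] = [+0.0000, +0.1476, -0.1900, +0.0212, -0.2227, +0.2089]
|eigenvalues of T|: 0.7632, 0.2828, 0.0877, 0.0877, 0.0136, 0.0000.
ρ = 0.7632; 0.7632 < 1, so it converges for any x₀.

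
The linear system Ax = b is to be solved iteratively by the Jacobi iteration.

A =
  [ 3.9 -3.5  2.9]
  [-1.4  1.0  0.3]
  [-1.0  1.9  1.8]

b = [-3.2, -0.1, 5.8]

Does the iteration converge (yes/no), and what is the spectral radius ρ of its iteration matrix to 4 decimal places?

Split A = D + L + U, D = diag(3.9, 1, 1.8).
T_J = -D⁻¹(L+U): T[0,1] = -(-3.5)/(3.9) = +0.8974; T[0,0] = 0.
  T[0,:] = [+0.0000, +0.8974, -0.7436]
  T[1,:] = [+1.4000, +0.0000, -0.3000]
  T[2,:] = [+0.5556, -1.0556, +0.0000]
|λ(T)| sorted: 1.3626, 0.8347, 0.8347.
spectral radius ρ = 1.3626; 1.3626 > 1 ⇒ diverges.

no, ρ = 1.3626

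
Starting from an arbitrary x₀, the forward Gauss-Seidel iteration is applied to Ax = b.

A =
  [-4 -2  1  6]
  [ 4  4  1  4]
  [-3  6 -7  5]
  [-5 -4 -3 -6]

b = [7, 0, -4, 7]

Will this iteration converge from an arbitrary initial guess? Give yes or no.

no

Diagonal D = diag(-4, 4, -7, -6); L, U strict lower/upper.
GS T = -(D+L)⁻¹U: row 0 first, T[0,1] = -(-2)/(-4) = -0.5000; later rows by forward substitution.
  T[0,:] = [+0.0000  -0.5000  +0.2500  +1.5000]
  T[1,:] = [+0.0000  +0.5000  -0.5000  -2.5000]
  T[2,:] = [+0.0000  +0.6429  -0.5357  -2.0714]
  T[3,:] = [+0.0000  -0.2381  +0.3929  +1.4524]
moduli |λ_i(T)| = 1.1755, 0.3996, 0.1584, 0.0000.
ρ(T) = max|λ| = 1.1755; 1.1755 > 1 ⇒ diverges.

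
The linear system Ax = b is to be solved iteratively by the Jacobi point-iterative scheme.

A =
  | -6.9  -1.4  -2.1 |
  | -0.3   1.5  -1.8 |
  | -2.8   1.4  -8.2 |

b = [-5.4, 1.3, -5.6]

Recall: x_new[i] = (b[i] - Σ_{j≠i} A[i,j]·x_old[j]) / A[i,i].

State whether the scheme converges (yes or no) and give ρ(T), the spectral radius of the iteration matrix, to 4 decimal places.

Let D = diag(-6.9, 1.5, -8.2); L, U the strict triangles.
Jacobi T = -D⁻¹(L+U): T[2,1] = -(1.4)/(-8.2) = +0.1707; T[2,2] = 0.
  T[0,:] = [+0.0000 -0.2029 -0.3043]
  T[1,:] = [+0.2000 +0.0000 +1.2000]
  T[2,:] = [-0.3415 +0.1707 +0.0000]
|eigenvalues of T|: 0.6208, 0.3423, 0.3423.
spectral radius ρ = 0.6208; 0.6208 < 1: convergent.

yes, ρ = 0.6208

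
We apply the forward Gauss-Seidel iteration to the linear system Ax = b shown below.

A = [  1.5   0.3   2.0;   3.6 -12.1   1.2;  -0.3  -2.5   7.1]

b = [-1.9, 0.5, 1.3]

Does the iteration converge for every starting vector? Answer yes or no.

yes

Diagonal D = diag(1.5, -12.1, 7.1); L, U strict lower/upper.
GS T = -(D+L)⁻¹U: row 0 first, T[0,2] = -(2)/(1.5) = -1.3333; later rows by forward substitution.
  T[0,:] = [+0.0000 -0.2000 -1.3333]
  T[1,:] = [+0.0000 -0.0595 -0.2975]
  T[2,:] = [+0.0000 -0.0294 -0.1611]
|roots of det(T-λI)|: 0.2167, 0.0039, 0.0000.
ρ = 0.2167; 0.2167 < 1 ⇒ converges.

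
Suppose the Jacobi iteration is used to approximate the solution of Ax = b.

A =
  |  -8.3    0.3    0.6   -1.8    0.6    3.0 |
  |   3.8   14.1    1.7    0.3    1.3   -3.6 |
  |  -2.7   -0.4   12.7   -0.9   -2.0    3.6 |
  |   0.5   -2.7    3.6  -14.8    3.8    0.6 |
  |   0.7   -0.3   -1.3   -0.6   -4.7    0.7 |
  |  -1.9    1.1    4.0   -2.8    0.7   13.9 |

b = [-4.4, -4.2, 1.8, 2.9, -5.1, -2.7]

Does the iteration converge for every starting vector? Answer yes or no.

yes

Write A = D+L+U with D = diag(-8.3, 14.1, 12.7, -14.8, -4.7, 13.9).
Jacobi: T = -D⁻¹(L+U), T[5,1] = -(1.1)/(13.9) = -0.0791; T[5,5] = 0.
  T[0,:] = [+0.0000, +0.0361, +0.0723, -0.2169, +0.0723, +0.3614]
  T[1,:] = [-0.2695, +0.0000, -0.1206, -0.0213, -0.0922, +0.2553]
  T[2,:] = [+0.2126, +0.0315, +0.0000, +0.0709, +0.1575, -0.2835]
  T[3,:] = [+0.0338, -0.1824, +0.2432, +0.0000, +0.2568, +0.0405]
  T[4,:] = [+0.1489, -0.0638, -0.2766, -0.1277, +0.0000, +0.1489]
  T[5,:] = [+0.1367, -0.0791, -0.2878, +0.2014, -0.0504, +0.0000]
moduli |λ_i(T)| = 0.5539, 0.3875, 0.3875, 0.2535, 0.1313, 0.1313.
ρ(T) = max|λ| = 0.5539; 0.5539 < 1 ⇒ converges.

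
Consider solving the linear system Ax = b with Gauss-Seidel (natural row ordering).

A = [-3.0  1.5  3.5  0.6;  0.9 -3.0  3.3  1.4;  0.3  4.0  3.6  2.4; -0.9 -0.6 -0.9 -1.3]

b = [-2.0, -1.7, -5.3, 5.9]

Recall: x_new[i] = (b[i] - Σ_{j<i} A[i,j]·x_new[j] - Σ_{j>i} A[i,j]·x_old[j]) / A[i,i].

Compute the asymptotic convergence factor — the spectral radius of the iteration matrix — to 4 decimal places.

1.5694

Split A = D + L + U, D = diag(-3, -3, 3.6, -1.3).
GS T = -(D+L)⁻¹U: row 0 first, T[0,1] = -(1.5)/(-3) = +0.5000; later rows by forward substitution.
  T[0,:] = [+0.0000, +0.5000, +1.1667, +0.2000]
  T[1,:] = [+0.0000, +0.1500, +1.4500, +0.5267]
  T[2,:] = [+0.0000, -0.2083, -1.7083, -1.2685]
  T[3,:] = [+0.0000, -0.2712, -0.2942, +0.4967]
|roots of det(T-λI)|: 1.5694, 0.7295, 0.2217, 0.0000.
ρ(T) = max|λ| = 1.5694; 1.5694 > 1, so it fails to converge.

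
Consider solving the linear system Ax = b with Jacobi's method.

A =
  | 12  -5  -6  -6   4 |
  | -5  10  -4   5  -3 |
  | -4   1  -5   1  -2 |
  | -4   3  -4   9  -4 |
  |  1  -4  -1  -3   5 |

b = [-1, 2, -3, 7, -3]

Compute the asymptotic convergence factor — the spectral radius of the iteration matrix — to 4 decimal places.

Write A = D+L+U with D = diag(12, 10, -5, 9, 5).
Jacobi T = -D⁻¹(L+U): T[2,3] = -(1)/(-5) = +0.2000; T[2,2] = 0.
  T[0,:] = [+0.0000 +0.4167 +0.5000 +0.5000 -0.3333]
  T[1,:] = [+0.5000 +0.0000 +0.4000 -0.5000 +0.3000]
  T[2,:] = [-0.8000 +0.2000 +0.0000 +0.2000 -0.4000]
  T[3,:] = [+0.4444 -0.3333 +0.4444 +0.0000 +0.4444]
  T[4,:] = [-0.2000 +0.8000 +0.2000 +0.6000 +0.0000]
|eigenvalues of T|: 1.4072, 0.6716, 0.6716, 0.4288, 0.4288.
spectral radius ρ = 1.4072; 1.4072 > 1: divergent.

1.4072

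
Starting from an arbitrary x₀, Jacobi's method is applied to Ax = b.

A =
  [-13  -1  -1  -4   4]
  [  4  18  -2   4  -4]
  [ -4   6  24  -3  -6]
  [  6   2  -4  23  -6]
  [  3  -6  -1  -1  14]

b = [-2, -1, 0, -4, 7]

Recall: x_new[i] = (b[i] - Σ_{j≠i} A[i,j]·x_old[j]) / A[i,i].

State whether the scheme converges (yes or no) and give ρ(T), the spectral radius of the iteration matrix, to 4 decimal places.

yes, ρ = 0.5225

A = D + L + U where D = diag(-13, 18, 24, 23, 14).
Jacobi T = -D⁻¹(L+U): T[1,0] = -(4)/(18) = -0.2222; T[1,1] = 0.
  T[0,:] = [+0.0000 -0.0769 -0.0769 -0.3077 +0.3077]
  T[1,:] = [-0.2222 +0.0000 +0.1111 -0.2222 +0.2222]
  T[2,:] = [+0.1667 -0.2500 +0.0000 +0.1250 +0.2500]
  T[3,:] = [-0.2609 -0.0870 +0.1739 +0.0000 +0.2609]
  T[4,:] = [-0.2143 +0.4286 +0.0714 +0.0714 +0.0000]
|λ(T)| sorted: 0.5225, 0.3689, 0.2171, 0.2171, 0.0938.
ρ = 0.5225; 0.5225 < 1: convergent.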